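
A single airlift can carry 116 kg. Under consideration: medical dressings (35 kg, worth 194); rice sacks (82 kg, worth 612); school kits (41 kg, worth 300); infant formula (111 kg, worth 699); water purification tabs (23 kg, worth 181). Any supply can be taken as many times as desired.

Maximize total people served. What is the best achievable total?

By people served per kg: water purification tabs 7.87, rice sacks 7.46, school kits 7.32 lead.
The ratio ordering already packs tightly: 5×water purification tabs, 115 kg, 905.
That's the maximum — no swap from here does better than 905.

905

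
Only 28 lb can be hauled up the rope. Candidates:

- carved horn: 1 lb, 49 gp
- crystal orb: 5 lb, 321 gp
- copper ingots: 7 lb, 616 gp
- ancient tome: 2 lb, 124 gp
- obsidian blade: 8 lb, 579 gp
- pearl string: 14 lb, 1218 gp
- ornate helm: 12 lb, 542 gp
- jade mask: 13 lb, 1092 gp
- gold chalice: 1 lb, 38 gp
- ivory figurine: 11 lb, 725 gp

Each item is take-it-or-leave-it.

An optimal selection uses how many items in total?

3

Best achievable value is 2359.
carved horn + pearl string + jade mask hits 2359 at 28 lb.
Every optimal selection uses 3 items.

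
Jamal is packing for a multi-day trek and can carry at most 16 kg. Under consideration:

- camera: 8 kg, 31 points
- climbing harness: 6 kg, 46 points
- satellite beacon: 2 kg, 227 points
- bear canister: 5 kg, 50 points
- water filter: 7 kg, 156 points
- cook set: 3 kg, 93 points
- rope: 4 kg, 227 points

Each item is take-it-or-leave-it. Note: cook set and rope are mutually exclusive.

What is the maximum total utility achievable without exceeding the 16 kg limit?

Satellite beacon + water filter + rope uses 13 of the 16 kg and totals 610.
Nothing else feasible within 16 kg beats 610.

610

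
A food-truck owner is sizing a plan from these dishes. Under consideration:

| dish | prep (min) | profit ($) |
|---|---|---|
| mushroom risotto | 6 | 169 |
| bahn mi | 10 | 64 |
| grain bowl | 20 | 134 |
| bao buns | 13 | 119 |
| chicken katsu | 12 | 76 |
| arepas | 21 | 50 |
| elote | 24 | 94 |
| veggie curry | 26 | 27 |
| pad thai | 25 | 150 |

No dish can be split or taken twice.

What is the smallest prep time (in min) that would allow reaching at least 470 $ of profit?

49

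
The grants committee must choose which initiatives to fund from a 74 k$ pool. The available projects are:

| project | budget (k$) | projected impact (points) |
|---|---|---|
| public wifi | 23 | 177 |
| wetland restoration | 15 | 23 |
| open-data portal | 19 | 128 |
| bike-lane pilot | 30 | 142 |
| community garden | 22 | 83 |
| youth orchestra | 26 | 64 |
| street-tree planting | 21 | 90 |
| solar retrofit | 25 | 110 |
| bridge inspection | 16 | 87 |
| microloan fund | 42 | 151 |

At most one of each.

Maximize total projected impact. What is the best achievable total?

Taking the top-ratio projects first gives public wifi + wetland restoration + open-data portal + bridge inspection for 415 (73 k$).
Dropping wetland restoration and bridge inspection frees 31 k$; slotting in bike-lane pilot (30 k$) lifts the total to 447 at 72 k$.

447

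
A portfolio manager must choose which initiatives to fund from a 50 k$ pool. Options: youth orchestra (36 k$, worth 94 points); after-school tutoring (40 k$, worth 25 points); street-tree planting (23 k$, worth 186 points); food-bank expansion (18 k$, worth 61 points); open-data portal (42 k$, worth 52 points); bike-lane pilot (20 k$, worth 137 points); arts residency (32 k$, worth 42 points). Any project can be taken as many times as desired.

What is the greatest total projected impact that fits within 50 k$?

Ranking by ratio (projected impact/k$): street-tree planting 8.09, bike-lane pilot 6.85, food-bank expansion 3.39, youth orchestra 2.61.
The ratio ordering already packs tightly: 2×street-tree planting, 46 k$, 372.
No other feasible combination exceeds 372.

372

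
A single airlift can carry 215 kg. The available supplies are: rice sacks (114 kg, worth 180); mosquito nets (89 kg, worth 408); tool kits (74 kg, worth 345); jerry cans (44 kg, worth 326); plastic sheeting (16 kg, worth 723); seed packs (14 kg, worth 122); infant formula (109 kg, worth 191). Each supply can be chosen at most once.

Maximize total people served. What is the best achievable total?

By people served per kg: plastic sheeting 45.19, seed packs 8.71, jerry cans 7.41, tool kits 4.66 lead.
Greedy by ratio would take tool kits + jerry cans + plastic sheeting + seed packs: 148 kg used, total 1516.
Dropping jerry cans frees 44 kg; slotting in mosquito nets (89 kg) lifts the total to 1598 at 193 kg.
Runner-up mosquito nets + jerry cans + plastic sheeting + seed packs tops out at 1579.

1598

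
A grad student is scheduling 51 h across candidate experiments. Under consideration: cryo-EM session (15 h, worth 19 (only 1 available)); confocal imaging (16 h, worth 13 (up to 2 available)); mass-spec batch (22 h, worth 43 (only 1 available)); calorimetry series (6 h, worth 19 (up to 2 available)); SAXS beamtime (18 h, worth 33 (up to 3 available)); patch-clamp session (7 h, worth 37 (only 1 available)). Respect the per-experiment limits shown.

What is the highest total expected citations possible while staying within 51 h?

By expected citations per h: patch-clamp session 5.29, calorimetry series 3.17, mass-spec batch 1.95 lead.
The ratio heuristic lands on mass-spec batch + 2×calorimetry series + patch-clamp session (118) but leaves 10 h idle.
The 28 h tied up in mass-spec batch and calorimetry series is better spent on 2×SAXS beamtime — total rises to 122 (49 h).

122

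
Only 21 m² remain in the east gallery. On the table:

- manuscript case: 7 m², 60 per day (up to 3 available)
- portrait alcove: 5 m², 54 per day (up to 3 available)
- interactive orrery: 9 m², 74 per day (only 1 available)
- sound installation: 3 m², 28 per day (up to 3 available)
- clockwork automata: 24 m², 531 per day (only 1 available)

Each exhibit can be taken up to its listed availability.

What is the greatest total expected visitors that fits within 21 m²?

218

Best packing: 3×portrait alcove + 2×sound installation — 21 m², 218 total.
Every other selection either busts 21 m² or exceeds an availability limit or fails to beat 218.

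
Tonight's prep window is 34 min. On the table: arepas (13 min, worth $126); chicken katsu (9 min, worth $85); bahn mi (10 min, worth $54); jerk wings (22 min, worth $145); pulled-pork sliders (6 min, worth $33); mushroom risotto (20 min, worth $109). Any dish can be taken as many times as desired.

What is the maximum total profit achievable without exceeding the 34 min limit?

296

Taking the top-ratio dishes first gives 2×arepas + pulled-pork sliders for 285 (32 min).
Dropping arepas and pulled-pork sliders frees 19 min; slotting in 2×chicken katsu (18 min) lifts the total to 296 at 31 min.
No other feasible combination exceeds 296.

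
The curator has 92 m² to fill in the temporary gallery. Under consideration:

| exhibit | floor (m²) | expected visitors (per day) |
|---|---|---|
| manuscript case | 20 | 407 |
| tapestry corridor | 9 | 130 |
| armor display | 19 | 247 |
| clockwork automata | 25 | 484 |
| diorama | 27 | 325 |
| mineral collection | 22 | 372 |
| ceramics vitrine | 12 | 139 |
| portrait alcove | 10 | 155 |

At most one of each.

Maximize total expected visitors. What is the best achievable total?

1557

Filling by ratio: manuscript case + tapestry corridor + clockwork automata + mineral collection + portrait alcove for 1548, with 6 m² left unused.
Replace tapestry corridor with ceramics vitrine: the trade gains 9 net, giving 1557 at 89 m².
Next best is manuscript case + tapestry corridor + clockwork automata + mineral collection + portrait alcove at 1548 (86 m²) — short by 9.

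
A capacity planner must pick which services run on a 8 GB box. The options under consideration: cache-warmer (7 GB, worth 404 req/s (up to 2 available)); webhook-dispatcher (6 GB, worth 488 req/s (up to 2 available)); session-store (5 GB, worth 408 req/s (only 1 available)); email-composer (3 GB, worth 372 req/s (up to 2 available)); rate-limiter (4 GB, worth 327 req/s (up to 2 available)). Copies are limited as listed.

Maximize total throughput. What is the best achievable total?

Filling by ratio: 2×email-composer for 744, with 2 GB left unused.
The 3 GB tied up in email-composer is better spent on session-store — total rises to 780 (8 GB).
No other feasible combination exceeds 780.

780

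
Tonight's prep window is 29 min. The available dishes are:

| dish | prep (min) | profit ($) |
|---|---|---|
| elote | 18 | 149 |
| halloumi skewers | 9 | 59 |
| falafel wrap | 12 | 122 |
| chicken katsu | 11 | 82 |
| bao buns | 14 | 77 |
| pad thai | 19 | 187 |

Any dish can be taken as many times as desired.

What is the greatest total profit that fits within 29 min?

246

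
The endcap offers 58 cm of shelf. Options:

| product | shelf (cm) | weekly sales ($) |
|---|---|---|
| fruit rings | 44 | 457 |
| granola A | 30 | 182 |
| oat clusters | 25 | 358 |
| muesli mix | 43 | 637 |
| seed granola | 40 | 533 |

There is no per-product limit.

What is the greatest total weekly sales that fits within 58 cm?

By weekly sales per cm: muesli mix 14.81, oat clusters 14.32, seed granola 13.32, fruit rings 10.39 lead.
Greedy by ratio would take muesli mix: 43 cm used, total 637.
The 43 cm tied up in muesli mix is better spent on 2×oat clusters — total rises to 716 (50 cm).
No other feasible combination exceeds 716.

716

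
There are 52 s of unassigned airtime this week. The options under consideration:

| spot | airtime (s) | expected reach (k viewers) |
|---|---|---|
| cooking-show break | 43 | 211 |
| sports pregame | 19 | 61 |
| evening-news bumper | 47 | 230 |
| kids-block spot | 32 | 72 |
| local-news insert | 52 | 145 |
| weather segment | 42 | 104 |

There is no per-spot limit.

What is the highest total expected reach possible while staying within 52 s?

By expected reach per s: cooking-show break 4.91, evening-news bumper 4.89, sports pregame 3.21, local-news insert 2.79 lead.
Greedy by ratio would take cooking-show break: 43 s used, total 211.
Replace cooking-show break with evening-news bumper: the trade gains 19 net, giving 230 at 47 s.

230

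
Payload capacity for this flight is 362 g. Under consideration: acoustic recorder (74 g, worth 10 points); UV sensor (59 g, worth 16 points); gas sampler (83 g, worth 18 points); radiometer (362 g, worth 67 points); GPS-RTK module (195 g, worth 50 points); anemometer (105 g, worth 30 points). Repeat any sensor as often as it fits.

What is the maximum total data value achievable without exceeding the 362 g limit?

96

A density-first pass picks 3×anemometer — 90 at 315 g.
Dropping 3×anemometer frees 315 g; slotting in 6×UV sensor (354 g) lifts the total to 96 at 354 g.
The spare 8 g is too small for any remaining sensor, and no exchange beats 96.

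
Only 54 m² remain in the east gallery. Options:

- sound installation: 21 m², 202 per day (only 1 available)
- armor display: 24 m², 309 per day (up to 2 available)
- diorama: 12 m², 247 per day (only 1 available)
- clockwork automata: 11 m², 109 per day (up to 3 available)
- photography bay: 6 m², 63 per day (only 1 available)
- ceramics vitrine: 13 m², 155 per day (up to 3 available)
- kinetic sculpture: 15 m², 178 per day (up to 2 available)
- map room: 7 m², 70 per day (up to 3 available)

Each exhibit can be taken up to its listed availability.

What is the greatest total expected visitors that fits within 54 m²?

735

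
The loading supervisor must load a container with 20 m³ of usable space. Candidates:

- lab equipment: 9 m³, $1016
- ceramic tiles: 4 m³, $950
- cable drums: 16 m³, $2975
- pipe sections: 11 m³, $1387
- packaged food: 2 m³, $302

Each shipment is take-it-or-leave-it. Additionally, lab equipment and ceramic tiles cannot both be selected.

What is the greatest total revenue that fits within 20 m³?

Ceramic tiles + cable drums uses 20 of the 20 m³ and totals 3925.

3925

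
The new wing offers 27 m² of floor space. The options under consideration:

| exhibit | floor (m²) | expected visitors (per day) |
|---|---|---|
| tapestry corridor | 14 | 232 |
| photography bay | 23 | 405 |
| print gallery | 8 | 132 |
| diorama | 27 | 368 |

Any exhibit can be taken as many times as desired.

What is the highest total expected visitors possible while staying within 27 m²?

Taking photography bay: 23 m² used, 405 in expected visitors.
Every other selection either busts 27 m² or fails to beat 405.

405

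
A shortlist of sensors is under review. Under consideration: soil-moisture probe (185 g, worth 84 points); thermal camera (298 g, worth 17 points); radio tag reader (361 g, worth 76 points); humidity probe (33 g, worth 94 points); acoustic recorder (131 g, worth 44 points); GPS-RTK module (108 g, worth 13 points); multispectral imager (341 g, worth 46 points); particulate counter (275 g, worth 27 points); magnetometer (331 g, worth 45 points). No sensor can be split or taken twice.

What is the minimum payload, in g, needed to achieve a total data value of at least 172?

Minimise g subject to total data value ≥ 172.
soil-moisture probe + humidity probe: 178 data value at 218 g.
No combination under 218 g hits 172.

218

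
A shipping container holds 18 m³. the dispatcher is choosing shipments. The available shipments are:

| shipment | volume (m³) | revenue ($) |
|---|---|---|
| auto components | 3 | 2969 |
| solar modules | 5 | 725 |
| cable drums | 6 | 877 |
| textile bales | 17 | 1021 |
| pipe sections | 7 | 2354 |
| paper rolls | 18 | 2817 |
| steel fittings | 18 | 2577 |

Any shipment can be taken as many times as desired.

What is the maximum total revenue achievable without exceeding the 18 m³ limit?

17814

Best packing: 6×auto components — 18 m³, 17814 total.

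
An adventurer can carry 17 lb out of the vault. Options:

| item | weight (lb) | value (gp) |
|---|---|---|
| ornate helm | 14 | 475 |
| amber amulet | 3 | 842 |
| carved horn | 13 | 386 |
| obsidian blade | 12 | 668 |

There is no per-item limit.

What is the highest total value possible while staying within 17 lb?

4210

Taking 5×amber amulet: 15 lb used, 4210 in value.
Every other selection either busts 17 lb or fails to beat 4210.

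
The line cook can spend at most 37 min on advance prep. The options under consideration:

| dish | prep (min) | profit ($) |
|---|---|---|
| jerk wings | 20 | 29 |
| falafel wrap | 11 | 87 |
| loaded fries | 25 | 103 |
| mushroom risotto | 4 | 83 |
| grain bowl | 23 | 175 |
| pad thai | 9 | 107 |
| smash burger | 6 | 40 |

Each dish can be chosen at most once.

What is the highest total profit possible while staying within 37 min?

By profit per min: mushroom risotto 20.75, pad thai 11.89, falafel wrap 7.91 lead.
Greedy by ratio would take falafel wrap + mushroom risotto + pad thai + smash burger: 30 min used, total 317.
The 17 min tied up in falafel wrap and smash burger is better spent on grain bowl — total rises to 365 (36 min).
No other feasible combination exceeds 365.

365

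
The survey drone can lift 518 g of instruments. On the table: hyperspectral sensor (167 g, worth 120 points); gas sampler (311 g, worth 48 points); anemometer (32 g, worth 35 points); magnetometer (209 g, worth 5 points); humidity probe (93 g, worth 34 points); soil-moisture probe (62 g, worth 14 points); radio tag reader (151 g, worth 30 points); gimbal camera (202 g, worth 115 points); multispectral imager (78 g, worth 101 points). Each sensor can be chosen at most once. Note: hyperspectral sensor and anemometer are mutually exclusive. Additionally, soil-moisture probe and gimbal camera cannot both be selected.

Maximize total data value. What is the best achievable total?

336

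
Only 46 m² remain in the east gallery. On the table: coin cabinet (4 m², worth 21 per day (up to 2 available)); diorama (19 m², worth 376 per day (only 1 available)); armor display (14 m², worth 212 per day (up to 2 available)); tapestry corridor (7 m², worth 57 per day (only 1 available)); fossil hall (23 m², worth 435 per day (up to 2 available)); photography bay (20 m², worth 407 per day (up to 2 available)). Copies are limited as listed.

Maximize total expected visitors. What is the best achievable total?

870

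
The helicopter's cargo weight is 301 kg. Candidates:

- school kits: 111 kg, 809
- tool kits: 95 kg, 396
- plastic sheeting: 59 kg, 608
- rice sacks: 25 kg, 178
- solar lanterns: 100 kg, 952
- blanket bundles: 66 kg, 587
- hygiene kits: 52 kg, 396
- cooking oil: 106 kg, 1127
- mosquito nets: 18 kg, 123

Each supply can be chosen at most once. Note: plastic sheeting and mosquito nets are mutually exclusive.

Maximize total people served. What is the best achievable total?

Ranking by ratio (people served/kg): cooking oil 10.63, plastic sheeting 10.31, solar lanterns 9.52, blanket bundles 8.89.
Plastic sheeting + rice sacks + solar lanterns + cooking oil uses 290 of the 301 kg and totals 2865.
No other feasible combination exceeds 2865.

2865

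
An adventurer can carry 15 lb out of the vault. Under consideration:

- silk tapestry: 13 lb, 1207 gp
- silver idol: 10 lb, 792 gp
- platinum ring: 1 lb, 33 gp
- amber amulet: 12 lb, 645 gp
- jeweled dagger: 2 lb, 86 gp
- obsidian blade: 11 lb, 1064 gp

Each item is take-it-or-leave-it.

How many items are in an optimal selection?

The maximum value within 15 lb is 1293.
For example silk tapestry + jeweled dagger achieves it, using 15 lb.
Every optimal selection uses 2 items.

2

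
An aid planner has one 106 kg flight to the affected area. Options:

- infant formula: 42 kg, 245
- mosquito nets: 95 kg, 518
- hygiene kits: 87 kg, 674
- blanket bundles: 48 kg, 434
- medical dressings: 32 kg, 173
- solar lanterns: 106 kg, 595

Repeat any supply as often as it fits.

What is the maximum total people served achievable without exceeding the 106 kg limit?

Best packing: 2×blanket bundles — 96 kg, 868 total.

868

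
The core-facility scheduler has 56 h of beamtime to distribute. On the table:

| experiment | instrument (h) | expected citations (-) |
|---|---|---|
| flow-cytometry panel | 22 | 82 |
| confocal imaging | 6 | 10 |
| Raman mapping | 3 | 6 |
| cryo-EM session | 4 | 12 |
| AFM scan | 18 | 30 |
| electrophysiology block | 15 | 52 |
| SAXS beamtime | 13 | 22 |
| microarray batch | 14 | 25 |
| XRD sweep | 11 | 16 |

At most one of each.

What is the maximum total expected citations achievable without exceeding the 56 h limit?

A density-first pass picks flow-cytometry panel + confocal imaging + Raman mapping + cryo-EM session + electrophysiology block — 162 at 50 h.
Replace confocal imaging and Raman mapping with microarray batch: the trade gains 9 net, giving 171 at 55 h.
Nothing else within 56 h beats 171.

171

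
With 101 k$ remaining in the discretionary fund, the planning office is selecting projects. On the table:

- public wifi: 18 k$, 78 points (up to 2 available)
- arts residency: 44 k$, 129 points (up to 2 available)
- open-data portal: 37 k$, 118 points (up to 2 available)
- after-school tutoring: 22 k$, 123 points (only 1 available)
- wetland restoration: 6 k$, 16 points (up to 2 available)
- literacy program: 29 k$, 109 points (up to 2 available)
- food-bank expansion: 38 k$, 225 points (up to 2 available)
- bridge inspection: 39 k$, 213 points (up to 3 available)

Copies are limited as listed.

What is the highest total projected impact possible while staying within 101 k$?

Density check — food-bank expansion 5.92, after-school tutoring 5.59, bridge inspection 5.46 are the best per k$.
Best packing: after-school tutoring + 2×food-bank expansion — 98 k$, 573 total.

573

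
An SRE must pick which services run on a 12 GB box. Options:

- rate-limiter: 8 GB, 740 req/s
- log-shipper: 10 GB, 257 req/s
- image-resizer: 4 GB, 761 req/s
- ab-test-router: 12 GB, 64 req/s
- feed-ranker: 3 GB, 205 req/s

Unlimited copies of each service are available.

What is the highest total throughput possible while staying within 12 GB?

Taking 3×image-resizer: 12 GB used, 2283 in throughput.
Every other selection either busts 12 GB or fails to beat 2283.

2283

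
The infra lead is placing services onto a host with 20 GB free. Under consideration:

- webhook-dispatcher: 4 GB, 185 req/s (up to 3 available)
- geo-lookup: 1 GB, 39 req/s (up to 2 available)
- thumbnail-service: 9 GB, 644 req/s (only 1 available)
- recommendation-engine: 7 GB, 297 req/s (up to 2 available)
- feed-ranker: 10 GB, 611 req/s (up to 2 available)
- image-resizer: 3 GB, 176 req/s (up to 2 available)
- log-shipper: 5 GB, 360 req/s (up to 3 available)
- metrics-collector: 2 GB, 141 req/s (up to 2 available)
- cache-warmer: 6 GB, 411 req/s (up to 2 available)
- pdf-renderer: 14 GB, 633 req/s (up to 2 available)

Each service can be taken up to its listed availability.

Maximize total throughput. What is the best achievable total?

1415

Density check — log-shipper 72.00, thumbnail-service 71.56, metrics-collector 70.50, cache-warmer 68.50 are the best per GB.
Greedy by ratio would take geo-lookup + 3×log-shipper + 2×metrics-collector: 20 GB used, total 1401.
But thumbnail-service + log-shipper + cache-warmer fits in 20 GB and reaches 1415.
Nothing else within 20 GB beats 1415.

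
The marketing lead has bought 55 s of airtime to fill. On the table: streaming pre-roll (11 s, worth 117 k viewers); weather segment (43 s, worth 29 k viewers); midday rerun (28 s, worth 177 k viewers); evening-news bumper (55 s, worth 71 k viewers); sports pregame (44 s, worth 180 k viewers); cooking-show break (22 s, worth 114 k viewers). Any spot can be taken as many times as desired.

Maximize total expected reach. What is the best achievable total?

Ranking by ratio (expected reach/s): streaming pre-roll 10.64, midday rerun 6.32, cooking-show break 5.18.
5×streaming pre-roll uses 55 of the 55 s and totals 585.
That's the maximum — no swap from here does better than 585.

585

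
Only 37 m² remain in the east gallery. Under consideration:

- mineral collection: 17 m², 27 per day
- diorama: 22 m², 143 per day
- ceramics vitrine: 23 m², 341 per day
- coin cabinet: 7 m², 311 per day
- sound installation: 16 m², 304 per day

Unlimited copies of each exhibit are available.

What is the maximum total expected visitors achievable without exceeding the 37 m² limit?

5×coin cabinet uses 35 of the 37 m² and totals 1555.
Every other selection either busts 37 m² or fails to beat 1555.

1555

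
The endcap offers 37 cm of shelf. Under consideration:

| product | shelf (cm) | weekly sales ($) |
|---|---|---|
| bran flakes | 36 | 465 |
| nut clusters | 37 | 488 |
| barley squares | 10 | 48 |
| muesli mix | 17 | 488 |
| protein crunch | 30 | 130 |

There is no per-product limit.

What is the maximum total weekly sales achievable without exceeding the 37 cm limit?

2×muesli mix uses 34 of the 37 cm and totals 976.
That's the maximum — no swap from here does better than 976.

976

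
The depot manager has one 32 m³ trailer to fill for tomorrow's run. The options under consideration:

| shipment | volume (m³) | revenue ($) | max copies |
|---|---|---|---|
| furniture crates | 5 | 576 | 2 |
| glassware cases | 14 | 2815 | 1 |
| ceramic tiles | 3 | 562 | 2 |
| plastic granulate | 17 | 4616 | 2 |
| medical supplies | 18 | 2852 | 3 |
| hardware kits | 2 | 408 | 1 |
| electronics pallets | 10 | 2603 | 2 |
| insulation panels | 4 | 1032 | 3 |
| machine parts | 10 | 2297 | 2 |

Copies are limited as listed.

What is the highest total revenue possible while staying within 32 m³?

Filling by ratio: plastic granulate + electronics pallets + insulation panels for 8251, with 1 m³ left unused.
Replace plastic granulate with electronics pallets + 2×insulation panels: the trade gains 51 net, giving 8302 at 32 m³.
Nothing else within 32 m³ beats 8302.

8302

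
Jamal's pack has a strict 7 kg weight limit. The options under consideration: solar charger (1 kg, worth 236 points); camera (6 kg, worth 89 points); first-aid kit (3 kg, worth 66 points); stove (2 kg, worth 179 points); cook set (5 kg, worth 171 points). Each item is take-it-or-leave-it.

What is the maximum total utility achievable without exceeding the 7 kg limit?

481

Solar charger + first-aid kit + stove uses 6 of the 7 kg and totals 481.
Next best is solar charger + stove at 415 (3 kg) — short by 66.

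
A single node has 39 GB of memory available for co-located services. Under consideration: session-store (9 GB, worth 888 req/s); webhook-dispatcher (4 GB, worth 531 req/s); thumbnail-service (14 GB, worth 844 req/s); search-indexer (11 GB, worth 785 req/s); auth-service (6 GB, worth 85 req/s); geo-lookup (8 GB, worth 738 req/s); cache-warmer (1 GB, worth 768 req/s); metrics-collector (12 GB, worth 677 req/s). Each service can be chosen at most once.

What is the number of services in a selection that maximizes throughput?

5

Optimal total is 3816.
One optimal bundle: session-store + webhook-dispatcher + thumbnail-service + search-indexer + cache-warmer (39 GB).
Any selection reaching 3816 contains exactly 5 services.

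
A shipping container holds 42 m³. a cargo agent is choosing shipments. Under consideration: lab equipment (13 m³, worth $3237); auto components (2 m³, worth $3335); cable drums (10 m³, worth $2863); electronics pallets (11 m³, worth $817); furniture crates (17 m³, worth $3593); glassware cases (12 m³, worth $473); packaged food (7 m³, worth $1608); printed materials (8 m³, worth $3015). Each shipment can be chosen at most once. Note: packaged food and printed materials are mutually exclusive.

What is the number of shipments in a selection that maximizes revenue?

4

The maximum revenue within 42 m³ is 13180.
One optimal bundle: lab equipment + auto components + furniture crates + printed materials (40 m³).
Any selection reaching 13180 contains exactly 4 shipments.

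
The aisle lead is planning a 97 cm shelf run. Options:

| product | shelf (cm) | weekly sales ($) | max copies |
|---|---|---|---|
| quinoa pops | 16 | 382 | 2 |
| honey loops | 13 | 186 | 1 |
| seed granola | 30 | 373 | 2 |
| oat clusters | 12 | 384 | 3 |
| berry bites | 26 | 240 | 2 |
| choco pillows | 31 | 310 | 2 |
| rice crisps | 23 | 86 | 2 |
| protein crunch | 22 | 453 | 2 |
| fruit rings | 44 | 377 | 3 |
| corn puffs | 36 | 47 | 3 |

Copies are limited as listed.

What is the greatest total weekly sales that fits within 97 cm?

2440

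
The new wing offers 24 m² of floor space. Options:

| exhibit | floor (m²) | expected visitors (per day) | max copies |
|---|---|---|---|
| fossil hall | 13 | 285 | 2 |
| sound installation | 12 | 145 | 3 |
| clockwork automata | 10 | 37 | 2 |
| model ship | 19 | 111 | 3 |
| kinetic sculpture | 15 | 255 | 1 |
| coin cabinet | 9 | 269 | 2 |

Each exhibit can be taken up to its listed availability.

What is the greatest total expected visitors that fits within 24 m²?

554

A density-first pass picks 2×coin cabinet — 538 at 18 m².
Dropping coin cabinet frees 9 m²; slotting in fossil hall (13 m²) lifts the total to 554 at 22 m².
No other feasible combination exceeds 554.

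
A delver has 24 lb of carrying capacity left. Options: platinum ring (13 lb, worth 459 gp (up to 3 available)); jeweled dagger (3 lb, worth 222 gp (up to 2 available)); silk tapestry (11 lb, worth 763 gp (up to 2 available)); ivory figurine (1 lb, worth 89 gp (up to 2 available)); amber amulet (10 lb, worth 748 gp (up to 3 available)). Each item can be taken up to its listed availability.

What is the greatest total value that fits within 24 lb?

1807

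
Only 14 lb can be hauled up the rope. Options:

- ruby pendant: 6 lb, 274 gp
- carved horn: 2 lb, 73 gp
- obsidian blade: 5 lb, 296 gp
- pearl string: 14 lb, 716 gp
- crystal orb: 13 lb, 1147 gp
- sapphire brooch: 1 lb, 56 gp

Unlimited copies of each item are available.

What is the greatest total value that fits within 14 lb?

By value per lb: crystal orb 88.23, obsidian blade 59.20, sapphire brooch 56.00 lead.
Best packing: crystal orb + sapphire brooch — 14 lb, 1203 total.

1203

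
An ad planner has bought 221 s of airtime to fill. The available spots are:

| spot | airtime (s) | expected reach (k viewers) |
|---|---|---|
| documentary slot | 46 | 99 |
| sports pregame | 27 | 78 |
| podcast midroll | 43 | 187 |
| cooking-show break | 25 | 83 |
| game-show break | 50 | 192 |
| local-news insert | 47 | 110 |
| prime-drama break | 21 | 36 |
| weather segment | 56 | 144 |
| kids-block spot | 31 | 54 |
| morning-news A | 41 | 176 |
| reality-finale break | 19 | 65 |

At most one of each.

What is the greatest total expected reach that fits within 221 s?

782

Taking the top-ratio spots first gives sports pregame + podcast midroll + cooking-show break + game-show break + morning-news A + reality-finale break for 781 (205 s).
Replace sports pregame and reality-finale break with weather segment: the trade gains 1 net, giving 782 at 215 s.
Every other selection either busts 221 s or fails to beat 782.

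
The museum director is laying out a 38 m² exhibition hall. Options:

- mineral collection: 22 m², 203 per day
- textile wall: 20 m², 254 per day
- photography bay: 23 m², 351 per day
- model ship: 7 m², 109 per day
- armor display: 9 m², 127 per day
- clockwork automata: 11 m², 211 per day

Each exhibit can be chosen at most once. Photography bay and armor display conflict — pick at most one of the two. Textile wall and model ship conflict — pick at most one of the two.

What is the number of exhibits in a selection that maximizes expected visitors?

Optimal total is 562.
One optimal bundle: photography bay + clockwork automata (34 m²).
Every optimal selection uses 2 exhibits.

2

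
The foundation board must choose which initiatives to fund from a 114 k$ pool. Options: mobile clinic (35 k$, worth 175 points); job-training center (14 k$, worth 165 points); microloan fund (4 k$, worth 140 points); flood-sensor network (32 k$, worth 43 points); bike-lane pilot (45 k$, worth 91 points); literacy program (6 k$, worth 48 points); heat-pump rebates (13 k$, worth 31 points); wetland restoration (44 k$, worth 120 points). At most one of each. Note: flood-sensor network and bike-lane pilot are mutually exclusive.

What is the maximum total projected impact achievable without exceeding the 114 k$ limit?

The ratio ordering already packs tightly: mobile clinic + job-training center + microloan fund + literacy program + wetland restoration, 103 k$, 648.
No other feasible combination exceeds 648.

648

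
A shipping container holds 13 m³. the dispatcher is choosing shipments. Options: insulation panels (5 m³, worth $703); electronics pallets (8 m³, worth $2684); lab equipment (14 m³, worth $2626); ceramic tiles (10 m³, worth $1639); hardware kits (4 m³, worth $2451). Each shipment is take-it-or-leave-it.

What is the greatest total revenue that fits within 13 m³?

5135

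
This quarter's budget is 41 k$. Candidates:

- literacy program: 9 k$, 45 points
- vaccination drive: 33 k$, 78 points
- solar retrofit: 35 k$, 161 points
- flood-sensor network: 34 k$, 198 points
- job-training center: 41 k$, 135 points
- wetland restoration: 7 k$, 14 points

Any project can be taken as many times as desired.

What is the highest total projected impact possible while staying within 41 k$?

By projected impact per k$: flood-sensor network 5.82, literacy program 5.00, solar retrofit 4.60, job-training center 3.29 lead.
Best packing: flood-sensor network + wetland restoration — 41 k$, 212 total.

212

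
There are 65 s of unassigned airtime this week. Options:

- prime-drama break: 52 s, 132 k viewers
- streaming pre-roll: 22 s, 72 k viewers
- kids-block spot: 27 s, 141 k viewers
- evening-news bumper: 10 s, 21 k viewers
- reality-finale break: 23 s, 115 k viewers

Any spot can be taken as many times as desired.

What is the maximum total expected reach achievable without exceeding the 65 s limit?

Taking 2×kids-block spot + evening-news bumper: 64 s used, 303 in expected reach.

303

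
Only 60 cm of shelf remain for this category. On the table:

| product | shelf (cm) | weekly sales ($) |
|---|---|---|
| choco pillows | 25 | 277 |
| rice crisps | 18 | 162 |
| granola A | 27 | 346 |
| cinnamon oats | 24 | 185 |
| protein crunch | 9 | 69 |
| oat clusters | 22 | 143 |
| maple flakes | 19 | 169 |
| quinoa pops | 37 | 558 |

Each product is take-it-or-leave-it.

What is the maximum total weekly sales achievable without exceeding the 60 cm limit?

727

Filling by ratio: rice crisps + quinoa pops for 720, with 5 cm left unused.
Replace rice crisps with maple flakes: the trade gains 7 net, giving 727 at 56 cm.
Every other selection either busts 60 cm or fails to beat 727.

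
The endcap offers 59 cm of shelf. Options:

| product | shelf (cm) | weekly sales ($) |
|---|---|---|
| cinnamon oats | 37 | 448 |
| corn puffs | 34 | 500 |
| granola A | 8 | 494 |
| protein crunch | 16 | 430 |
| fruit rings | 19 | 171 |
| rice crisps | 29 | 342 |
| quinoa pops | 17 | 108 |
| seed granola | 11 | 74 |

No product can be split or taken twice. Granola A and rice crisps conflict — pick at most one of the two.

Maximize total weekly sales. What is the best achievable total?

1424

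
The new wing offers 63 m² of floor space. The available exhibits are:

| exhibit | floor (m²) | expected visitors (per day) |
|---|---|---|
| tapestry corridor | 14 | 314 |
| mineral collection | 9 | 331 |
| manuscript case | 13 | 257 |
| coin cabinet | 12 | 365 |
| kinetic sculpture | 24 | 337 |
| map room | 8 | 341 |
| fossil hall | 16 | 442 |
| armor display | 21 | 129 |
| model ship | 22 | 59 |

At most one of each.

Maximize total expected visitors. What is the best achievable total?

1793

Density check — map room 42.62, mineral collection 36.78, coin cabinet 30.42, fossil hall 27.62 are the best per m².
Best packing: tapestry corridor + mineral collection + coin cabinet + map room + fossil hall — 59 m², 1793 total.
Nothing else within 63 m² beats 1793.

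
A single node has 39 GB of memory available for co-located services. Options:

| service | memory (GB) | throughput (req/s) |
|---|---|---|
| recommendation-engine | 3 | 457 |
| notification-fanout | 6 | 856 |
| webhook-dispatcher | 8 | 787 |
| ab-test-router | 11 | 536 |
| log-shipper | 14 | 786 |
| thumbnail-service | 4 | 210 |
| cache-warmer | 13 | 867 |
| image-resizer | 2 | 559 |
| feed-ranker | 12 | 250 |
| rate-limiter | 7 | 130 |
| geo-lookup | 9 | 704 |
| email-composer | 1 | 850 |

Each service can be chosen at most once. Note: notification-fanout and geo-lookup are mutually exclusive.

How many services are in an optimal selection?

7

The maximum throughput within 39 GB is 4586.
recommendation-engine + notification-fanout + webhook-dispatcher + thumbnail-service + cache-warmer + image-resizer + email-composer hits 4586 at 37 GB.
Every optimal selection uses 7 services.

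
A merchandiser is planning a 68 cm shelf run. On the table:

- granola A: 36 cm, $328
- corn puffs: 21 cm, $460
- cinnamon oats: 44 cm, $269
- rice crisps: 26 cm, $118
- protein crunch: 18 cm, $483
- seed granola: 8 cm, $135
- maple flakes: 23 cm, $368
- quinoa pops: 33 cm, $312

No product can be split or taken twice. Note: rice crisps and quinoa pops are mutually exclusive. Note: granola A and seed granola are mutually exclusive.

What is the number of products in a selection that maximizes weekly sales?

3

The maximum weekly sales within 68 cm is 1311.
For example corn puffs + protein crunch + maple flakes achieves it, using 62 cm.
All optima have 3 products.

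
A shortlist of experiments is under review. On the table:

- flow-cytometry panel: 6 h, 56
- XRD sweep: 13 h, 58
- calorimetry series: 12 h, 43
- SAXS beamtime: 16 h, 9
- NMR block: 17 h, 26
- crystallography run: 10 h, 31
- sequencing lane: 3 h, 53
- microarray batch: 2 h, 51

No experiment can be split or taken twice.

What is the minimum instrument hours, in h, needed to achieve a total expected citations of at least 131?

11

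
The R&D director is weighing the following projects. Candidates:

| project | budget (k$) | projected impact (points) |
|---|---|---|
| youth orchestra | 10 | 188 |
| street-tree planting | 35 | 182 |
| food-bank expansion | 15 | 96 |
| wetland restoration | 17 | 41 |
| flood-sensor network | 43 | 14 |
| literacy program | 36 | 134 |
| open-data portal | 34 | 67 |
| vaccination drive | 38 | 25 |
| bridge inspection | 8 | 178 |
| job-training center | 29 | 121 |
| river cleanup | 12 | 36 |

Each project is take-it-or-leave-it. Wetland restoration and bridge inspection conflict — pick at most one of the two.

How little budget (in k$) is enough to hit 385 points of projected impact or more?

Look for the lowest-budget combination reaching 385.
youth orchestra + bridge inspection + river cleanup: 402 projected impact at 30 k$.
Below 30 k$ the best achievable stays under 385.

30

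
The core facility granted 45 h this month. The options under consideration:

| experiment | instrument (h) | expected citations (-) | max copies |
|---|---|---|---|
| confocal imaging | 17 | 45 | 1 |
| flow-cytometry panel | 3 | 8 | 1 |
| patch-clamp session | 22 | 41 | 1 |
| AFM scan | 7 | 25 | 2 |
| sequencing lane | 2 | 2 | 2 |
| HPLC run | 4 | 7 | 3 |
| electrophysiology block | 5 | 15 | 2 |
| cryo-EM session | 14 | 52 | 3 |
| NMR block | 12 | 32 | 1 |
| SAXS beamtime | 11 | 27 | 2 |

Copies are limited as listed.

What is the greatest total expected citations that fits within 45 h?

The ratio ordering already packs tightly: flow-cytometry panel + 3×cryo-EM session, 45 h, 164.
Nothing else within 45 h beats 164.

164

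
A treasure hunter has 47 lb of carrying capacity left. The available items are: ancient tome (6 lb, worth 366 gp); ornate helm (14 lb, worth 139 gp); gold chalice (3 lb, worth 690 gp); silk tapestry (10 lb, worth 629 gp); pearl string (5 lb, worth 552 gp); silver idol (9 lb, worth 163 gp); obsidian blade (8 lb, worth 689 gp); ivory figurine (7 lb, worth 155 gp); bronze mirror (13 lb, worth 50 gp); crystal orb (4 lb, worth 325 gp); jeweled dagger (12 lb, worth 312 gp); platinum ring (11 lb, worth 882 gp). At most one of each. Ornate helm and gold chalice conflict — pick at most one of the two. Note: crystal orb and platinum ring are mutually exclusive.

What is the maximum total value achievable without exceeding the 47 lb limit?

3808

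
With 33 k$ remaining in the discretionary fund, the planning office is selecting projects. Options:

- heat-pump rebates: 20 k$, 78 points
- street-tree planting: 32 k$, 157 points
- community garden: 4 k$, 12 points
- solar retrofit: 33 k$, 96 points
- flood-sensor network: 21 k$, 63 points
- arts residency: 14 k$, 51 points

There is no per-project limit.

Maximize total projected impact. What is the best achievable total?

Best packing: street-tree planting — 32 k$, 157 total.
The spare 1 k$ is too small for any remaining project, and no exchange beats 157.

157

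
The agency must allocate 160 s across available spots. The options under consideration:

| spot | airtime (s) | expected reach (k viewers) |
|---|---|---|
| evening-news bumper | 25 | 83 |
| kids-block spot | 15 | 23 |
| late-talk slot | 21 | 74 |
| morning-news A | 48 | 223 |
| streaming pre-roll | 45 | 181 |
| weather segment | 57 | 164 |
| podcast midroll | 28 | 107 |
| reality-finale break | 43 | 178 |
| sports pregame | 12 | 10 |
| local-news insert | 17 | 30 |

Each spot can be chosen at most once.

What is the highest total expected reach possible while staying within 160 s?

Ranking by ratio (expected reach/s): morning-news A 4.65, reality-finale break 4.14, streaming pre-roll 4.02, podcast midroll 3.82.
Taking late-talk slot + morning-news A + streaming pre-roll + reality-finale break: 157 s used, 656 in expected reach.
Runner-up late-talk slot + morning-news A + streaming pre-roll + podcast midroll + local-news insert tops out at 615.

656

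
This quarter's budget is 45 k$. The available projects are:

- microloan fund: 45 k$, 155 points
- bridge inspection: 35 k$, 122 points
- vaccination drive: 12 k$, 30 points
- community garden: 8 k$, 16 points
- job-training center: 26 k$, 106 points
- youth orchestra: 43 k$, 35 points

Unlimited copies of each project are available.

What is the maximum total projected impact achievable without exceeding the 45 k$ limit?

Greedy by ratio would take vaccination drive + job-training center: 38 k$ used, total 136.
Replace vaccination drive and job-training center with microloan fund: the trade gains 19 net, giving 155 at 45 k$.

155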